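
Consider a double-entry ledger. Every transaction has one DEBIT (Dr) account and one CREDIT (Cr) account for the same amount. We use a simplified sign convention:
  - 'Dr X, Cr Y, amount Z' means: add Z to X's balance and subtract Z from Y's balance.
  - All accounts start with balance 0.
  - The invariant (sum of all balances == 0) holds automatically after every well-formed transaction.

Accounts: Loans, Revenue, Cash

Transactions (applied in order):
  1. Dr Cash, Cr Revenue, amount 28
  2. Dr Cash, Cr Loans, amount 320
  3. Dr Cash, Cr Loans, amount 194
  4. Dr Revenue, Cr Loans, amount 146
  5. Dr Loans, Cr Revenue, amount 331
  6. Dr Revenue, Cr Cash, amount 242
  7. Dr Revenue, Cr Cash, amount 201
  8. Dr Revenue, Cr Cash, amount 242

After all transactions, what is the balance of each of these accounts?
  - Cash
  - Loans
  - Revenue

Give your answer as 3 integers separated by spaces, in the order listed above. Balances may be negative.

After txn 1 (Dr Cash, Cr Revenue, amount 28): Cash=28 Revenue=-28
After txn 2 (Dr Cash, Cr Loans, amount 320): Cash=348 Loans=-320 Revenue=-28
After txn 3 (Dr Cash, Cr Loans, amount 194): Cash=542 Loans=-514 Revenue=-28
After txn 4 (Dr Revenue, Cr Loans, amount 146): Cash=542 Loans=-660 Revenue=118
After txn 5 (Dr Loans, Cr Revenue, amount 331): Cash=542 Loans=-329 Revenue=-213
After txn 6 (Dr Revenue, Cr Cash, amount 242): Cash=300 Loans=-329 Revenue=29
After txn 7 (Dr Revenue, Cr Cash, amount 201): Cash=99 Loans=-329 Revenue=230
After txn 8 (Dr Revenue, Cr Cash, amount 242): Cash=-143 Loans=-329 Revenue=472

Answer: -143 -329 472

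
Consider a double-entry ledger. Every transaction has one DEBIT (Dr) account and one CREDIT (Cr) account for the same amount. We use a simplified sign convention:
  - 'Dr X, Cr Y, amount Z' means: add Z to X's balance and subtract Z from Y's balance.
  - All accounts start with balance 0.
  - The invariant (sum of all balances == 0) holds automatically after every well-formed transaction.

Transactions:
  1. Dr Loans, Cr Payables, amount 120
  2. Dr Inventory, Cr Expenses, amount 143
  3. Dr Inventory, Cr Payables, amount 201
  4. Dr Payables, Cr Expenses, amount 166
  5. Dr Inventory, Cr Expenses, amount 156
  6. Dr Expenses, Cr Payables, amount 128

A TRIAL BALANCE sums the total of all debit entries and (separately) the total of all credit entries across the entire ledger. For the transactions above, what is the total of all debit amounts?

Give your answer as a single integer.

Txn 1: debit+=120
Txn 2: debit+=143
Txn 3: debit+=201
Txn 4: debit+=166
Txn 5: debit+=156
Txn 6: debit+=128
Total debits = 914

Answer: 914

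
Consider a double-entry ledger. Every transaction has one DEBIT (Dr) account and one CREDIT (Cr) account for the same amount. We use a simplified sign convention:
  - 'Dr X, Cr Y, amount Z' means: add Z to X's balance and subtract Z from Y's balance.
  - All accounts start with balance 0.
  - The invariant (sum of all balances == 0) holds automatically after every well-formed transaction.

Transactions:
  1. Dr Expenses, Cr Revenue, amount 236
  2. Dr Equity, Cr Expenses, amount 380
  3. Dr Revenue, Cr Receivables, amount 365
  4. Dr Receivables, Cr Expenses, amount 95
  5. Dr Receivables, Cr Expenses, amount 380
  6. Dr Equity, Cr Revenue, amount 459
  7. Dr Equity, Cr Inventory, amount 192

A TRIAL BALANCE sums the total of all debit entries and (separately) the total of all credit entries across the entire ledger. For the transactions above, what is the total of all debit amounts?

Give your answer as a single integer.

Answer: 2107

Derivation:
Txn 1: debit+=236
Txn 2: debit+=380
Txn 3: debit+=365
Txn 4: debit+=95
Txn 5: debit+=380
Txn 6: debit+=459
Txn 7: debit+=192
Total debits = 2107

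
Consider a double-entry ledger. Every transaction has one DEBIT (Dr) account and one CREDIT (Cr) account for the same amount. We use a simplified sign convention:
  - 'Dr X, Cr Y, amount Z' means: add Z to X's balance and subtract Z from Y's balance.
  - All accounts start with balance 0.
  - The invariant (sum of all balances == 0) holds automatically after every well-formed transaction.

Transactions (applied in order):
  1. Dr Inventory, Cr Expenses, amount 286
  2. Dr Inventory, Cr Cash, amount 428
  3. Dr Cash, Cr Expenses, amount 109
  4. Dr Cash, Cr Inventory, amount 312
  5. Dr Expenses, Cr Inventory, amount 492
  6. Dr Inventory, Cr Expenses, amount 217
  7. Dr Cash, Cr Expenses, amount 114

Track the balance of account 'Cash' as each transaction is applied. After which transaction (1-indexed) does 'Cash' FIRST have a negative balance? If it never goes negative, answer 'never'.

After txn 1: Cash=0
After txn 2: Cash=-428

Answer: 2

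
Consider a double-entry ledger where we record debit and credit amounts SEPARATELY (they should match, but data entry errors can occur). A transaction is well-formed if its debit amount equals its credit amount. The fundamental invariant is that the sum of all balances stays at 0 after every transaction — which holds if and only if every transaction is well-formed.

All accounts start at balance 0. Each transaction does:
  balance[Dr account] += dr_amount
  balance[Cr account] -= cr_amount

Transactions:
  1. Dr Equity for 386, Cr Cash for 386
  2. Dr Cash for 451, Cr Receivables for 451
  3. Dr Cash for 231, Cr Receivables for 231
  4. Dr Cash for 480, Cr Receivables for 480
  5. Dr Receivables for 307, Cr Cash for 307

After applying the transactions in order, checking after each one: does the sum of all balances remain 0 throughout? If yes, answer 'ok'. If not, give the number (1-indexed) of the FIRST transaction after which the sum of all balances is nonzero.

Answer: ok

Derivation:
After txn 1: dr=386 cr=386 sum_balances=0
After txn 2: dr=451 cr=451 sum_balances=0
After txn 3: dr=231 cr=231 sum_balances=0
After txn 4: dr=480 cr=480 sum_balances=0
After txn 5: dr=307 cr=307 sum_balances=0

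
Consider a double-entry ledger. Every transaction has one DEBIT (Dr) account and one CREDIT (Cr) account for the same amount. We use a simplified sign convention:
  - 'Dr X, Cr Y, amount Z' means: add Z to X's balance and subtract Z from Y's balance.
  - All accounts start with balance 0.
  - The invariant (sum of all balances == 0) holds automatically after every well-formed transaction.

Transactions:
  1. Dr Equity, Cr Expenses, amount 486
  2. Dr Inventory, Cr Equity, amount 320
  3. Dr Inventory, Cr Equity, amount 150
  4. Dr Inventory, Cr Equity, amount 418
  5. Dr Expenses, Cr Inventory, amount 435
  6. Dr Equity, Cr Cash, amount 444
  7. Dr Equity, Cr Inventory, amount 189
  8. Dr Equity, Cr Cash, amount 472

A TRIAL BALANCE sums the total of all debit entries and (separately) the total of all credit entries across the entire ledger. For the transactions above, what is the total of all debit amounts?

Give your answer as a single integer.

Answer: 2914

Derivation:
Txn 1: debit+=486
Txn 2: debit+=320
Txn 3: debit+=150
Txn 4: debit+=418
Txn 5: debit+=435
Txn 6: debit+=444
Txn 7: debit+=189
Txn 8: debit+=472
Total debits = 2914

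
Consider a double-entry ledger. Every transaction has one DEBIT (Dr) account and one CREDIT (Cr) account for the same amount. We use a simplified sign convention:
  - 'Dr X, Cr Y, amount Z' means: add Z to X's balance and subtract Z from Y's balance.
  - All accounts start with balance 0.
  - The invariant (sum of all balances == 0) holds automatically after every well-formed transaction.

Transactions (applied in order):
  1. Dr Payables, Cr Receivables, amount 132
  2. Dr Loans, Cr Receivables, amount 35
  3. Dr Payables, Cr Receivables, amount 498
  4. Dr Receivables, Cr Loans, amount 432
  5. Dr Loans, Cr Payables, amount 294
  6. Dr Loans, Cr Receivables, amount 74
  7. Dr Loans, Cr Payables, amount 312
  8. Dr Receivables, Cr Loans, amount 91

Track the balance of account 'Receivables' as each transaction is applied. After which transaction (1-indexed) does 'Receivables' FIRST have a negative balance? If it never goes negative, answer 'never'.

After txn 1: Receivables=-132

Answer: 1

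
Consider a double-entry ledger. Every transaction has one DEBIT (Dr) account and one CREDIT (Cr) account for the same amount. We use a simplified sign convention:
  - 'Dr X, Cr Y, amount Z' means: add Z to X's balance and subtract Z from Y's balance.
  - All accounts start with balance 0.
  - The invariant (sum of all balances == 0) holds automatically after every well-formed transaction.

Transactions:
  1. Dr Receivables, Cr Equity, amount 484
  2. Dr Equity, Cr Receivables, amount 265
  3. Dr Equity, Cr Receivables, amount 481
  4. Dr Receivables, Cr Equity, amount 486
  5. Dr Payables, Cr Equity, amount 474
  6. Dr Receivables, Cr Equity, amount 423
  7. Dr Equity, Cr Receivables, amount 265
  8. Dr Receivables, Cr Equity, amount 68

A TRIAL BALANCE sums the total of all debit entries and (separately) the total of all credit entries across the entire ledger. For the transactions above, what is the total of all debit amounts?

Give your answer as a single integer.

Answer: 2946

Derivation:
Txn 1: debit+=484
Txn 2: debit+=265
Txn 3: debit+=481
Txn 4: debit+=486
Txn 5: debit+=474
Txn 6: debit+=423
Txn 7: debit+=265
Txn 8: debit+=68
Total debits = 2946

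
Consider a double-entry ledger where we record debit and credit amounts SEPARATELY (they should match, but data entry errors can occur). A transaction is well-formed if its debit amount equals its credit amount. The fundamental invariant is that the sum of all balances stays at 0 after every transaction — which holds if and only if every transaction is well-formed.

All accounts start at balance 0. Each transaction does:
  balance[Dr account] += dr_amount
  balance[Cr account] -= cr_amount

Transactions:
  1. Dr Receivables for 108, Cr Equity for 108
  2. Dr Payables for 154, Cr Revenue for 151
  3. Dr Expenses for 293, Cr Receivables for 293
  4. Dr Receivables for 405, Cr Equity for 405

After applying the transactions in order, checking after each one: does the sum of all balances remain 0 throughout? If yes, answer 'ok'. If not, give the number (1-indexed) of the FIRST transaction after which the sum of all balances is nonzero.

After txn 1: dr=108 cr=108 sum_balances=0
After txn 2: dr=154 cr=151 sum_balances=3
After txn 3: dr=293 cr=293 sum_balances=3
After txn 4: dr=405 cr=405 sum_balances=3

Answer: 2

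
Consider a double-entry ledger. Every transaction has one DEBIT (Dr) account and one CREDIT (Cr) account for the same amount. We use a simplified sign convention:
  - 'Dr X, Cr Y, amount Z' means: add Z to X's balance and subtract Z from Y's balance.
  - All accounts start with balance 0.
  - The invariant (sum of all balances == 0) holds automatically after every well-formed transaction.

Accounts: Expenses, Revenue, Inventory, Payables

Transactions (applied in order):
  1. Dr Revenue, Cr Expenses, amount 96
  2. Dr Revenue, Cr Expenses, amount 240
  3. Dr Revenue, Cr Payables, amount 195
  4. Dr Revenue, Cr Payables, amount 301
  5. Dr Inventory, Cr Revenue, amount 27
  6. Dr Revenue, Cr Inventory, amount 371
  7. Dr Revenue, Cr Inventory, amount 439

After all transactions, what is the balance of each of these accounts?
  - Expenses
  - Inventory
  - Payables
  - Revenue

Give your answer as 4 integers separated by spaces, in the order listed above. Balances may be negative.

Answer: -336 -783 -496 1615

Derivation:
After txn 1 (Dr Revenue, Cr Expenses, amount 96): Expenses=-96 Revenue=96
After txn 2 (Dr Revenue, Cr Expenses, amount 240): Expenses=-336 Revenue=336
After txn 3 (Dr Revenue, Cr Payables, amount 195): Expenses=-336 Payables=-195 Revenue=531
After txn 4 (Dr Revenue, Cr Payables, amount 301): Expenses=-336 Payables=-496 Revenue=832
After txn 5 (Dr Inventory, Cr Revenue, amount 27): Expenses=-336 Inventory=27 Payables=-496 Revenue=805
After txn 6 (Dr Revenue, Cr Inventory, amount 371): Expenses=-336 Inventory=-344 Payables=-496 Revenue=1176
After txn 7 (Dr Revenue, Cr Inventory, amount 439): Expenses=-336 Inventory=-783 Payables=-496 Revenue=1615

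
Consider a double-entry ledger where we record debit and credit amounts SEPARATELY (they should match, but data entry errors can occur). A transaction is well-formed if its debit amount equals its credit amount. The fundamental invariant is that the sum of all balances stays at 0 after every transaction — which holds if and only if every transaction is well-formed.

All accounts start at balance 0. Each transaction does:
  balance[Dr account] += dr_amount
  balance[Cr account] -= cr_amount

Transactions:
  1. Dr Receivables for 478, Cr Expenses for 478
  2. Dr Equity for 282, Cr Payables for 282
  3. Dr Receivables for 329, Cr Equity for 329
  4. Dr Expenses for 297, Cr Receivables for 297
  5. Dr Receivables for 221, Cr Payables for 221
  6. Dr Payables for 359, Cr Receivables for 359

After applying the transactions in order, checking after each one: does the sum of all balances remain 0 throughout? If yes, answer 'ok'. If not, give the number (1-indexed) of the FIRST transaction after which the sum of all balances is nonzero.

Answer: ok

Derivation:
After txn 1: dr=478 cr=478 sum_balances=0
After txn 2: dr=282 cr=282 sum_balances=0
After txn 3: dr=329 cr=329 sum_balances=0
After txn 4: dr=297 cr=297 sum_balances=0
After txn 5: dr=221 cr=221 sum_balances=0
After txn 6: dr=359 cr=359 sum_balances=0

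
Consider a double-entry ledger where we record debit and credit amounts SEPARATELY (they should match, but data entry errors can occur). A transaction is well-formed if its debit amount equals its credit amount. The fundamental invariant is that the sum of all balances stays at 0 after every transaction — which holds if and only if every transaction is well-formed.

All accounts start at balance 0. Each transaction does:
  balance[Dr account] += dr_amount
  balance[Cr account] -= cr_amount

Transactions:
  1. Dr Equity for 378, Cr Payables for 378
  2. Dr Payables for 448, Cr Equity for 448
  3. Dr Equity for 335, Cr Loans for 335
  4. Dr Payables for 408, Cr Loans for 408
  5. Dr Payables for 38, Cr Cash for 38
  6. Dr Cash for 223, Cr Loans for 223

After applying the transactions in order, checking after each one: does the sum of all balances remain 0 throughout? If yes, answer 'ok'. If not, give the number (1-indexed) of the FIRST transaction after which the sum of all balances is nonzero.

Answer: ok

Derivation:
After txn 1: dr=378 cr=378 sum_balances=0
After txn 2: dr=448 cr=448 sum_balances=0
After txn 3: dr=335 cr=335 sum_balances=0
After txn 4: dr=408 cr=408 sum_balances=0
After txn 5: dr=38 cr=38 sum_balances=0
After txn 6: dr=223 cr=223 sum_balances=0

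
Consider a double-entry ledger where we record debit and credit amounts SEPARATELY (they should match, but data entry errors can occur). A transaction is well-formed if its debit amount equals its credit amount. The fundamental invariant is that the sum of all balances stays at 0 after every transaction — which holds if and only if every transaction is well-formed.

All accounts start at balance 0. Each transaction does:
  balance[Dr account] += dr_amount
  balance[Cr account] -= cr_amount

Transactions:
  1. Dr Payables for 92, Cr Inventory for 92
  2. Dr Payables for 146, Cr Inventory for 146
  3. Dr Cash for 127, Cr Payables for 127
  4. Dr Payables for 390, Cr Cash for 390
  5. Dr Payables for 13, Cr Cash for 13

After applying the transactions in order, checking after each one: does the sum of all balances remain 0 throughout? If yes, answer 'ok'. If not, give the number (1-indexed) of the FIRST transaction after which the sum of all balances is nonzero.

After txn 1: dr=92 cr=92 sum_balances=0
After txn 2: dr=146 cr=146 sum_balances=0
After txn 3: dr=127 cr=127 sum_balances=0
After txn 4: dr=390 cr=390 sum_balances=0
After txn 5: dr=13 cr=13 sum_balances=0

Answer: ok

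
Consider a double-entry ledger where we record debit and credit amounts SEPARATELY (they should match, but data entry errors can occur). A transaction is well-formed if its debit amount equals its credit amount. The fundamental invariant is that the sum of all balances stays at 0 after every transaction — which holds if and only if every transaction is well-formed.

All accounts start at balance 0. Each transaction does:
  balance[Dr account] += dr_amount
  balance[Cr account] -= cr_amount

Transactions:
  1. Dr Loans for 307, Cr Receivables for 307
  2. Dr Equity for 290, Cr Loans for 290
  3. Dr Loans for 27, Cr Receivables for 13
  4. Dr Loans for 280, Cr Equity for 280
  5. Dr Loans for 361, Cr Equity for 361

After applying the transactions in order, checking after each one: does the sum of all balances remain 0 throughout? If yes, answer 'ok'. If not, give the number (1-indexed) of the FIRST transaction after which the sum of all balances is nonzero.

After txn 1: dr=307 cr=307 sum_balances=0
After txn 2: dr=290 cr=290 sum_balances=0
After txn 3: dr=27 cr=13 sum_balances=14
After txn 4: dr=280 cr=280 sum_balances=14
After txn 5: dr=361 cr=361 sum_balances=14

Answer: 3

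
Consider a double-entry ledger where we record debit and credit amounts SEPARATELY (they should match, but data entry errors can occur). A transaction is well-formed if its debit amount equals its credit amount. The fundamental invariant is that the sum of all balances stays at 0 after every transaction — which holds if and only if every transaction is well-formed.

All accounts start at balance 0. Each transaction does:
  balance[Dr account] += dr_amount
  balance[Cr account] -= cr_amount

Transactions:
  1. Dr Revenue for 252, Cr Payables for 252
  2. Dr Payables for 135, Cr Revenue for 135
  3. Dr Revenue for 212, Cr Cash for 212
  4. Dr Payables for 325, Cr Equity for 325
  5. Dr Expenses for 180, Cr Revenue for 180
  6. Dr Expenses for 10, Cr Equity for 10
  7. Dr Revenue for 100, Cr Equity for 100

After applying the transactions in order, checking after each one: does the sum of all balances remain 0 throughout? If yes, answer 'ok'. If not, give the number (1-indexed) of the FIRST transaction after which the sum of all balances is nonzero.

After txn 1: dr=252 cr=252 sum_balances=0
After txn 2: dr=135 cr=135 sum_balances=0
After txn 3: dr=212 cr=212 sum_balances=0
After txn 4: dr=325 cr=325 sum_balances=0
After txn 5: dr=180 cr=180 sum_balances=0
After txn 6: dr=10 cr=10 sum_balances=0
After txn 7: dr=100 cr=100 sum_balances=0

Answer: ok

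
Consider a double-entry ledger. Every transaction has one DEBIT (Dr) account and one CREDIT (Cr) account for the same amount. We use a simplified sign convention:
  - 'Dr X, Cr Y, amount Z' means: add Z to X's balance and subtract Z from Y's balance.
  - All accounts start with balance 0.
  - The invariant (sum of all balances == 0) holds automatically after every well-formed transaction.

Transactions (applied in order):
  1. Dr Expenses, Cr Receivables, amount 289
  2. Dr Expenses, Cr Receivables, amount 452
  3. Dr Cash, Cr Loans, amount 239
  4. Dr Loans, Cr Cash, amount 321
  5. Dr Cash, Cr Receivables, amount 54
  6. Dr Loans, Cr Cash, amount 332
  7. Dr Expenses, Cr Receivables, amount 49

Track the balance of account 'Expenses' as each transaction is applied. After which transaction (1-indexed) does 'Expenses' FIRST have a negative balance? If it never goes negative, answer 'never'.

Answer: never

Derivation:
After txn 1: Expenses=289
After txn 2: Expenses=741
After txn 3: Expenses=741
After txn 4: Expenses=741
After txn 5: Expenses=741
After txn 6: Expenses=741
After txn 7: Expenses=790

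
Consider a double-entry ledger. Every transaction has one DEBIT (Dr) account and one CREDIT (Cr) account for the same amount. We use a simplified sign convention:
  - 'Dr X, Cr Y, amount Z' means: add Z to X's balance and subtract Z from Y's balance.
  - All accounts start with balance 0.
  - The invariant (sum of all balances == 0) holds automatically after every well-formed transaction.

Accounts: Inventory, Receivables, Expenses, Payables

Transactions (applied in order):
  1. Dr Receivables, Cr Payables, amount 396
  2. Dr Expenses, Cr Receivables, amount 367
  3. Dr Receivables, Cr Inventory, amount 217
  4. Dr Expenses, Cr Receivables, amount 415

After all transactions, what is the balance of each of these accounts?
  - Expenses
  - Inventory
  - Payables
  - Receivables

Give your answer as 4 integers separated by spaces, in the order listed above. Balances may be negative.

After txn 1 (Dr Receivables, Cr Payables, amount 396): Payables=-396 Receivables=396
After txn 2 (Dr Expenses, Cr Receivables, amount 367): Expenses=367 Payables=-396 Receivables=29
After txn 3 (Dr Receivables, Cr Inventory, amount 217): Expenses=367 Inventory=-217 Payables=-396 Receivables=246
After txn 4 (Dr Expenses, Cr Receivables, amount 415): Expenses=782 Inventory=-217 Payables=-396 Receivables=-169

Answer: 782 -217 -396 -169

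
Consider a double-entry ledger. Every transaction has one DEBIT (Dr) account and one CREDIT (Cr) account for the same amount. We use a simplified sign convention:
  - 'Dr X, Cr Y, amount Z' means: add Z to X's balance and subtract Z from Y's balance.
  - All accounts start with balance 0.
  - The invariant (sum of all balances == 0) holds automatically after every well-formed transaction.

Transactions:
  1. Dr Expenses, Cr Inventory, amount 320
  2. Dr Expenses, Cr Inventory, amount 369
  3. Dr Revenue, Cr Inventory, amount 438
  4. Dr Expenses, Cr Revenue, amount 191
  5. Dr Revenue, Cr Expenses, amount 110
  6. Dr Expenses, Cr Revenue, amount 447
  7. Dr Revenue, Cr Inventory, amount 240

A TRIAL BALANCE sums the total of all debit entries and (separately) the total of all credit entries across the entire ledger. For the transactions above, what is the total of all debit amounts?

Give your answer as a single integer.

Txn 1: debit+=320
Txn 2: debit+=369
Txn 3: debit+=438
Txn 4: debit+=191
Txn 5: debit+=110
Txn 6: debit+=447
Txn 7: debit+=240
Total debits = 2115

Answer: 2115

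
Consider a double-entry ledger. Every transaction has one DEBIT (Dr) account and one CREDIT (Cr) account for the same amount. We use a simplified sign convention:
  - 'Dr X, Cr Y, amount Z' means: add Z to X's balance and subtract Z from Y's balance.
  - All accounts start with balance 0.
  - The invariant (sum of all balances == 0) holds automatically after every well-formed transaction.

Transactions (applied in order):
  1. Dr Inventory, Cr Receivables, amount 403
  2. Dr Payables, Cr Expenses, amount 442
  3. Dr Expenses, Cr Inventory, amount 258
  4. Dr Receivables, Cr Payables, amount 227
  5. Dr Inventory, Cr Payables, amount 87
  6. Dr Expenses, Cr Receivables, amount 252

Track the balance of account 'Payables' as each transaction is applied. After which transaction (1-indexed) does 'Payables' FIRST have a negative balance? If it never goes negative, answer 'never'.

Answer: never

Derivation:
After txn 1: Payables=0
After txn 2: Payables=442
After txn 3: Payables=442
After txn 4: Payables=215
After txn 5: Payables=128
After txn 6: Payables=128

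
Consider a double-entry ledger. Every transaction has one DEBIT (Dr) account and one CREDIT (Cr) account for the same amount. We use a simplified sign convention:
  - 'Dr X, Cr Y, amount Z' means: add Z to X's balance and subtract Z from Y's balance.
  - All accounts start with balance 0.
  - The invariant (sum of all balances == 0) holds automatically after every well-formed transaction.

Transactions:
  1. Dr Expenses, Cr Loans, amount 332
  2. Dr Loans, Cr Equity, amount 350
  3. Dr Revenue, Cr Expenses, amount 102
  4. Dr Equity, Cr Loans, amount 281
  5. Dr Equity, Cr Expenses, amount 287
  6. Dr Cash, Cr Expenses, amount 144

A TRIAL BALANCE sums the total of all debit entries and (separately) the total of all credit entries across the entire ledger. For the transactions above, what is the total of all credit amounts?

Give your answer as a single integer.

Txn 1: credit+=332
Txn 2: credit+=350
Txn 3: credit+=102
Txn 4: credit+=281
Txn 5: credit+=287
Txn 6: credit+=144
Total credits = 1496

Answer: 1496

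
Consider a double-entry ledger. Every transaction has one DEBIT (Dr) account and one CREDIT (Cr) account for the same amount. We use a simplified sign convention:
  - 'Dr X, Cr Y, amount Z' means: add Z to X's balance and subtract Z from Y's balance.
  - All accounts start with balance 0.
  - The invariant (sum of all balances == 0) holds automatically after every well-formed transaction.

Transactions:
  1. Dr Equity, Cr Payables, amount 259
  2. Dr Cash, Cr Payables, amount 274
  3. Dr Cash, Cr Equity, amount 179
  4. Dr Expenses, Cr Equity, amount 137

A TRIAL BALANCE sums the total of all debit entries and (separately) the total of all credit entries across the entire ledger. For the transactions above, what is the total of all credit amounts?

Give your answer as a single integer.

Txn 1: credit+=259
Txn 2: credit+=274
Txn 3: credit+=179
Txn 4: credit+=137
Total credits = 849

Answer: 849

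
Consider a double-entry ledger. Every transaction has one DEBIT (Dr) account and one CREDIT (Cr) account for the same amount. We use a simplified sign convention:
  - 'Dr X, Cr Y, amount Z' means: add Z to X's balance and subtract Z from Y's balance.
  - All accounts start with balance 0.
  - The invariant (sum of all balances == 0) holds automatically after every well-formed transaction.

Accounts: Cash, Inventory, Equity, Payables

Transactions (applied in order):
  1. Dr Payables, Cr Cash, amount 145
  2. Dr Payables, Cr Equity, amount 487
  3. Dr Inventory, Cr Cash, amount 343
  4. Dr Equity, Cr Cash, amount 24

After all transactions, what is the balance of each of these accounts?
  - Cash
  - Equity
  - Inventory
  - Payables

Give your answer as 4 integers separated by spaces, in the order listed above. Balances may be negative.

Answer: -512 -463 343 632

Derivation:
After txn 1 (Dr Payables, Cr Cash, amount 145): Cash=-145 Payables=145
After txn 2 (Dr Payables, Cr Equity, amount 487): Cash=-145 Equity=-487 Payables=632
After txn 3 (Dr Inventory, Cr Cash, amount 343): Cash=-488 Equity=-487 Inventory=343 Payables=632
After txn 4 (Dr Equity, Cr Cash, amount 24): Cash=-512 Equity=-463 Inventory=343 Payables=632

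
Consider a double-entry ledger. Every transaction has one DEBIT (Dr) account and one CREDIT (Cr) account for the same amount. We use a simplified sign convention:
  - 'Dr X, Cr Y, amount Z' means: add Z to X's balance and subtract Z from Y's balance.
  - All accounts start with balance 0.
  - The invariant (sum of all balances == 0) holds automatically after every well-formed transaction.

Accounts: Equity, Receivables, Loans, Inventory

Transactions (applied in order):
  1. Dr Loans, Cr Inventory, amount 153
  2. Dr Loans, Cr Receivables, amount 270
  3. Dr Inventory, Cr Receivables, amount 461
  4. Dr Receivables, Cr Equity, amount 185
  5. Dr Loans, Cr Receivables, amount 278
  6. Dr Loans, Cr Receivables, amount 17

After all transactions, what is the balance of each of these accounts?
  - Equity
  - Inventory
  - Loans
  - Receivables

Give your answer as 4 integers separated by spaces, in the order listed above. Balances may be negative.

After txn 1 (Dr Loans, Cr Inventory, amount 153): Inventory=-153 Loans=153
After txn 2 (Dr Loans, Cr Receivables, amount 270): Inventory=-153 Loans=423 Receivables=-270
After txn 3 (Dr Inventory, Cr Receivables, amount 461): Inventory=308 Loans=423 Receivables=-731
After txn 4 (Dr Receivables, Cr Equity, amount 185): Equity=-185 Inventory=308 Loans=423 Receivables=-546
After txn 5 (Dr Loans, Cr Receivables, amount 278): Equity=-185 Inventory=308 Loans=701 Receivables=-824
After txn 6 (Dr Loans, Cr Receivables, amount 17): Equity=-185 Inventory=308 Loans=718 Receivables=-841

Answer: -185 308 718 -841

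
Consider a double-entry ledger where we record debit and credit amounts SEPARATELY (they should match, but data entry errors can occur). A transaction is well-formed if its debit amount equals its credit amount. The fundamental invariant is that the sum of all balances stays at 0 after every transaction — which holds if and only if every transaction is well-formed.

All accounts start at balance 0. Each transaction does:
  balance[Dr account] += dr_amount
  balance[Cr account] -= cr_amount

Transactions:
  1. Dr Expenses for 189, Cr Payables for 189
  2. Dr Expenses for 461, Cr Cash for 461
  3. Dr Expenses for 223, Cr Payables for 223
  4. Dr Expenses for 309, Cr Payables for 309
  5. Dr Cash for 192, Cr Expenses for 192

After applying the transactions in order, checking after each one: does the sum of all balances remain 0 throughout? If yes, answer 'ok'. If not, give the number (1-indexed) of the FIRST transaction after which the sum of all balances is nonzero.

Answer: ok

Derivation:
After txn 1: dr=189 cr=189 sum_balances=0
After txn 2: dr=461 cr=461 sum_balances=0
After txn 3: dr=223 cr=223 sum_balances=0
After txn 4: dr=309 cr=309 sum_balances=0
After txn 5: dr=192 cr=192 sum_balances=0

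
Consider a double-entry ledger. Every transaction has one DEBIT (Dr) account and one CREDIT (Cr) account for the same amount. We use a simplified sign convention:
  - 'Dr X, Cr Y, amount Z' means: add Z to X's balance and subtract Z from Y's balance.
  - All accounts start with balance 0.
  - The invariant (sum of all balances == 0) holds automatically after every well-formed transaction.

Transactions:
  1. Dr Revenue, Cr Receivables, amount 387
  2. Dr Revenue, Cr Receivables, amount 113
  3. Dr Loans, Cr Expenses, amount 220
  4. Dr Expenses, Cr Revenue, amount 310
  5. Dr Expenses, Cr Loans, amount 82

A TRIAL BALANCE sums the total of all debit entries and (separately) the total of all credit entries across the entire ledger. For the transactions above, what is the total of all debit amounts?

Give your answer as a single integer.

Answer: 1112

Derivation:
Txn 1: debit+=387
Txn 2: debit+=113
Txn 3: debit+=220
Txn 4: debit+=310
Txn 5: debit+=82
Total debits = 1112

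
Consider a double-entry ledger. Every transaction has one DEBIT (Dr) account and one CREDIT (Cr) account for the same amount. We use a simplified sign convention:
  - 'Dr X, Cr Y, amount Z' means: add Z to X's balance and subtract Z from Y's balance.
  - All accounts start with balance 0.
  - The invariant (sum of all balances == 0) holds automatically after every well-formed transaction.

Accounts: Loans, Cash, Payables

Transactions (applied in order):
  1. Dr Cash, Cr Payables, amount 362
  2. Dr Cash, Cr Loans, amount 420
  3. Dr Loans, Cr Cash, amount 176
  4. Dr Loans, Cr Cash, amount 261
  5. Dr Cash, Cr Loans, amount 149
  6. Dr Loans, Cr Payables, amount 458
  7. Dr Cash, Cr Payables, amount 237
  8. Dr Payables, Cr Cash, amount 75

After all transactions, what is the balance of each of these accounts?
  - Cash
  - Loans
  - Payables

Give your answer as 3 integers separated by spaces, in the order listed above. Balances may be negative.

Answer: 656 326 -982

Derivation:
After txn 1 (Dr Cash, Cr Payables, amount 362): Cash=362 Payables=-362
After txn 2 (Dr Cash, Cr Loans, amount 420): Cash=782 Loans=-420 Payables=-362
After txn 3 (Dr Loans, Cr Cash, amount 176): Cash=606 Loans=-244 Payables=-362
After txn 4 (Dr Loans, Cr Cash, amount 261): Cash=345 Loans=17 Payables=-362
After txn 5 (Dr Cash, Cr Loans, amount 149): Cash=494 Loans=-132 Payables=-362
After txn 6 (Dr Loans, Cr Payables, amount 458): Cash=494 Loans=326 Payables=-820
After txn 7 (Dr Cash, Cr Payables, amount 237): Cash=731 Loans=326 Payables=-1057
After txn 8 (Dr Payables, Cr Cash, amount 75): Cash=656 Loans=326 Payables=-982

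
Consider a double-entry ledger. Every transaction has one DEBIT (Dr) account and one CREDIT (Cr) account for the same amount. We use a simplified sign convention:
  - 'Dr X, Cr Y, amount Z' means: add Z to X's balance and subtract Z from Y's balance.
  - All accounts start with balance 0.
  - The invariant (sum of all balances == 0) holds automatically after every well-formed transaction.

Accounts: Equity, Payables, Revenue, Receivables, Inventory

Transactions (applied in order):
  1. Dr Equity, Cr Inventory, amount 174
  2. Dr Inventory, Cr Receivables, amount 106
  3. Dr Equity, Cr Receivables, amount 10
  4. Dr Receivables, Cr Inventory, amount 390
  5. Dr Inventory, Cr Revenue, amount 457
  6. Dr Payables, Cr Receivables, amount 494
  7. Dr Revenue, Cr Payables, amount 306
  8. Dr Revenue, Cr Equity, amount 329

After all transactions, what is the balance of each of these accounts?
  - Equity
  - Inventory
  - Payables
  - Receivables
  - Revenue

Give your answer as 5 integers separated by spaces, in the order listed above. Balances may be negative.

Answer: -145 -1 188 -220 178

Derivation:
After txn 1 (Dr Equity, Cr Inventory, amount 174): Equity=174 Inventory=-174
After txn 2 (Dr Inventory, Cr Receivables, amount 106): Equity=174 Inventory=-68 Receivables=-106
After txn 3 (Dr Equity, Cr Receivables, amount 10): Equity=184 Inventory=-68 Receivables=-116
After txn 4 (Dr Receivables, Cr Inventory, amount 390): Equity=184 Inventory=-458 Receivables=274
After txn 5 (Dr Inventory, Cr Revenue, amount 457): Equity=184 Inventory=-1 Receivables=274 Revenue=-457
After txn 6 (Dr Payables, Cr Receivables, amount 494): Equity=184 Inventory=-1 Payables=494 Receivables=-220 Revenue=-457
After txn 7 (Dr Revenue, Cr Payables, amount 306): Equity=184 Inventory=-1 Payables=188 Receivables=-220 Revenue=-151
After txn 8 (Dr Revenue, Cr Equity, amount 329): Equity=-145 Inventory=-1 Payables=188 Receivables=-220 Revenue=178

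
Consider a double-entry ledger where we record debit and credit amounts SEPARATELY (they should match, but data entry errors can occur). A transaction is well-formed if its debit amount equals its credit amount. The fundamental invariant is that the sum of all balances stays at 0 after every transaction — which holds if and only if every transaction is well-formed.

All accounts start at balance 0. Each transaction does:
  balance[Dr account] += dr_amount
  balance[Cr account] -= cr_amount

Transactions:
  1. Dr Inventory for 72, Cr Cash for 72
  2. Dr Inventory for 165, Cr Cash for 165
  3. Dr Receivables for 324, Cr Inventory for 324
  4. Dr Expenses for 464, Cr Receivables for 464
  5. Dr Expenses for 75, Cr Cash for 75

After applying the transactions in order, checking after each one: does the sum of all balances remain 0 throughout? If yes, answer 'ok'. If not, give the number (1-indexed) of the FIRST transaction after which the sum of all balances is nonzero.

Answer: ok

Derivation:
After txn 1: dr=72 cr=72 sum_balances=0
After txn 2: dr=165 cr=165 sum_balances=0
After txn 3: dr=324 cr=324 sum_balances=0
After txn 4: dr=464 cr=464 sum_balances=0
After txn 5: dr=75 cr=75 sum_balances=0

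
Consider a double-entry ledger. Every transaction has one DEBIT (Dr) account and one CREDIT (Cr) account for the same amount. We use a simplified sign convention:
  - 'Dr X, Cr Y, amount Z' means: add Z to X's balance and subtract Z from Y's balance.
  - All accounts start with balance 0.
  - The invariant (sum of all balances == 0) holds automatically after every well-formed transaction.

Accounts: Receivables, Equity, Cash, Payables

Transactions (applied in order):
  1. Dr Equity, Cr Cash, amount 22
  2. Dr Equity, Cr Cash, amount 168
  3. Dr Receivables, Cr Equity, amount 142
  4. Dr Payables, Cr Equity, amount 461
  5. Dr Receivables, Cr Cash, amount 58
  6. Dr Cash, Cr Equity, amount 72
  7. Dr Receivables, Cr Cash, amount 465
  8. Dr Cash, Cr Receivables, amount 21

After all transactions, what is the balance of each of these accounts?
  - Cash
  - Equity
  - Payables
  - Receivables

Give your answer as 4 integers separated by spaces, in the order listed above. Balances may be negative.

After txn 1 (Dr Equity, Cr Cash, amount 22): Cash=-22 Equity=22
After txn 2 (Dr Equity, Cr Cash, amount 168): Cash=-190 Equity=190
After txn 3 (Dr Receivables, Cr Equity, amount 142): Cash=-190 Equity=48 Receivables=142
After txn 4 (Dr Payables, Cr Equity, amount 461): Cash=-190 Equity=-413 Payables=461 Receivables=142
After txn 5 (Dr Receivables, Cr Cash, amount 58): Cash=-248 Equity=-413 Payables=461 Receivables=200
After txn 6 (Dr Cash, Cr Equity, amount 72): Cash=-176 Equity=-485 Payables=461 Receivables=200
After txn 7 (Dr Receivables, Cr Cash, amount 465): Cash=-641 Equity=-485 Payables=461 Receivables=665
After txn 8 (Dr Cash, Cr Receivables, amount 21): Cash=-620 Equity=-485 Payables=461 Receivables=644

Answer: -620 -485 461 644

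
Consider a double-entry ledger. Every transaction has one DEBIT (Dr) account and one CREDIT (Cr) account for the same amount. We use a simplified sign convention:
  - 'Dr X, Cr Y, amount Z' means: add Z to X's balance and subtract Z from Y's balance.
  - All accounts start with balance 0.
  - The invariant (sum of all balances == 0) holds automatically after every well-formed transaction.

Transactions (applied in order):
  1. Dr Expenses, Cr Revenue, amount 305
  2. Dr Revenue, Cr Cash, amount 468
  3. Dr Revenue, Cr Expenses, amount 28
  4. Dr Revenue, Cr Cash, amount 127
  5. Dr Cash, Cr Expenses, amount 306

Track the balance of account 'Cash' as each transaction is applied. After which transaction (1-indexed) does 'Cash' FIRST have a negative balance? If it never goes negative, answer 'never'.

After txn 1: Cash=0
After txn 2: Cash=-468

Answer: 2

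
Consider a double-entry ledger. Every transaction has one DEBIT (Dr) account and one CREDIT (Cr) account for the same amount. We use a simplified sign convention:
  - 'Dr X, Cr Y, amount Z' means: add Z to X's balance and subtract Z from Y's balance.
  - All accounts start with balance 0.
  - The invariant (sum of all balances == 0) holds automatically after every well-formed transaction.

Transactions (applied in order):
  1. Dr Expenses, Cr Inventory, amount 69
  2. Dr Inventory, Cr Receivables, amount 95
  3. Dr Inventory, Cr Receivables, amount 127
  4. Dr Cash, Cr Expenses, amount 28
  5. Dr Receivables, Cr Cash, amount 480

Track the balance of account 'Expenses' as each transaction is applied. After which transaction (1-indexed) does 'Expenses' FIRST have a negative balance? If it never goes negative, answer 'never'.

After txn 1: Expenses=69
After txn 2: Expenses=69
After txn 3: Expenses=69
After txn 4: Expenses=41
After txn 5: Expenses=41

Answer: never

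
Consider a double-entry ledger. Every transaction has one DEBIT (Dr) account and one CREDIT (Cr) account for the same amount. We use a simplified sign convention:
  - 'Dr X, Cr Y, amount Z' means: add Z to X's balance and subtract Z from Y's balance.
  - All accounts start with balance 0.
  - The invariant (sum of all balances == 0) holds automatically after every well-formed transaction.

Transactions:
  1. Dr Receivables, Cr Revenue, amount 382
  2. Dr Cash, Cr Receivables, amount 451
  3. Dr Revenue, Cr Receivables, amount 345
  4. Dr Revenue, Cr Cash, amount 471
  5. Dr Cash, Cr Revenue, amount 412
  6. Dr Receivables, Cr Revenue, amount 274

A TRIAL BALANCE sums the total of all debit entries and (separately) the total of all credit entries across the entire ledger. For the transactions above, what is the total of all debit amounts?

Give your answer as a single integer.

Answer: 2335

Derivation:
Txn 1: debit+=382
Txn 2: debit+=451
Txn 3: debit+=345
Txn 4: debit+=471
Txn 5: debit+=412
Txn 6: debit+=274
Total debits = 2335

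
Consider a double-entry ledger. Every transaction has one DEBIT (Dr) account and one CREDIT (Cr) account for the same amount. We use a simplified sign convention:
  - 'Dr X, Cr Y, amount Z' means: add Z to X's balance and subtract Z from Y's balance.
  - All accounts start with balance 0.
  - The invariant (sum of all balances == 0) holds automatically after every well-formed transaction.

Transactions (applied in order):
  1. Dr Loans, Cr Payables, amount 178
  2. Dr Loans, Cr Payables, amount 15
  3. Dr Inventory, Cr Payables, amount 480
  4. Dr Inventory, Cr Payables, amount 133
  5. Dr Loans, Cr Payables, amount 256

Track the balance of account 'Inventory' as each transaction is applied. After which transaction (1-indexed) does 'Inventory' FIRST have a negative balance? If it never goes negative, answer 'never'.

After txn 1: Inventory=0
After txn 2: Inventory=0
After txn 3: Inventory=480
After txn 4: Inventory=613
After txn 5: Inventory=613

Answer: never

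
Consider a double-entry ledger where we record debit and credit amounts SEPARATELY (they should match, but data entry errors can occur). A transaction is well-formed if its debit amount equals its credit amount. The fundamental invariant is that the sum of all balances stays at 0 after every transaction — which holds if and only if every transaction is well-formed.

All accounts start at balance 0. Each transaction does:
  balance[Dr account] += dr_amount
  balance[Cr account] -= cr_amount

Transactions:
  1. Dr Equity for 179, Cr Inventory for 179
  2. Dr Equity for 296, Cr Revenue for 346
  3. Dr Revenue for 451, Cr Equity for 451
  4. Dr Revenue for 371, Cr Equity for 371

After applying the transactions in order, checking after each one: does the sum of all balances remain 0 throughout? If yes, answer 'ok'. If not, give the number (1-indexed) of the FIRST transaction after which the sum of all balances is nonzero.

Answer: 2

Derivation:
After txn 1: dr=179 cr=179 sum_balances=0
After txn 2: dr=296 cr=346 sum_balances=-50
After txn 3: dr=451 cr=451 sum_balances=-50
After txn 4: dr=371 cr=371 sum_balances=-50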